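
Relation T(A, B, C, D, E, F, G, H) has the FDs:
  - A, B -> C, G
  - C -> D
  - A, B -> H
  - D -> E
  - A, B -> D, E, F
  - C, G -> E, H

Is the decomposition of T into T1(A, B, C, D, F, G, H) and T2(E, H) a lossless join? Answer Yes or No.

No

Common attributes: {H}; their closure is {H}.
T1 ⊄ {H} and T2 ⊄ {H}, so the split is lossy.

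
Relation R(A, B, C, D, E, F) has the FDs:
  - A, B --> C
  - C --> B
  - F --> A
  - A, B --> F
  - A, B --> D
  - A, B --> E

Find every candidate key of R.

{A, B}⁺ = {A, B, C, D, E, F}, which is every attribute, so {A, B} is a candidate key.
{A, C}⁺ = {A, B, C, D, E, F}, which is every attribute, so {A, C} is a candidate key.
{B, F}⁺ = {A, B, C, D, E, F}, which is every attribute, so {B, F} is a candidate key.
{C, F}⁺ = {A, B, C, D, E, F}, which is every attribute, so {C, F} is a candidate key.
Any other superkey properly contains one of these, so there are no further candidate keys.

{A, B}, {A, C}, {B, F}, {C, F}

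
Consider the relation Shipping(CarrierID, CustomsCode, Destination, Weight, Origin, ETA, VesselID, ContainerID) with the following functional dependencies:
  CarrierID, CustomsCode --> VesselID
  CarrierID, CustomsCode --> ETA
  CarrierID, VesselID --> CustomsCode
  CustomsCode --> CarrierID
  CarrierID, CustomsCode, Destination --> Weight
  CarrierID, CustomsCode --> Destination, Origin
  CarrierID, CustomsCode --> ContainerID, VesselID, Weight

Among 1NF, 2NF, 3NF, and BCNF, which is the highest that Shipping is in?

Candidate keys: {CarrierID, VesselID}, {CustomsCode}. Prime attributes: {CarrierID, CustomsCode, VesselID}.
The left-hand side of every FD is a superkey, so BCNF is satisfied.

BCNF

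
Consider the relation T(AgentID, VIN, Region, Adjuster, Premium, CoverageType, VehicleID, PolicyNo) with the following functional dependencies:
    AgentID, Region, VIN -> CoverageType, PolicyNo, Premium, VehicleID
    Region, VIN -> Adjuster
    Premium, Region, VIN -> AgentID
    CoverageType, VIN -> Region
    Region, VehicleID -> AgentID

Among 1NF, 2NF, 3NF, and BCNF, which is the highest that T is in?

Candidate keys: {AgentID, CoverageType, VIN}, {AgentID, Region, VIN}, {CoverageType, Premium, VIN}, {CoverageType, VIN, VehicleID}, {Premium, Region, VIN}, {Region, VIN, VehicleID}. Prime attributes: {AgentID, CoverageType, Premium, Region, VIN, VehicleID}.
Region, VIN -> Adjuster breaks BCNF: {Region, VIN}⁺ = {Adjuster, Region, VIN}, so {Region, VIN} is not a superkey.
Region, VIN -> Adjuster has non-prime {Adjuster} on the right and a non-superkey on the left, so 3NF fails.
{CoverageType, VIN} is a proper subset of the key {AgentID, CoverageType, VIN}, and {CoverageType, VIN}⁺ contains the non-prime attribute {Adjuster} — a partial dependency, so 2NF is violated.

1NF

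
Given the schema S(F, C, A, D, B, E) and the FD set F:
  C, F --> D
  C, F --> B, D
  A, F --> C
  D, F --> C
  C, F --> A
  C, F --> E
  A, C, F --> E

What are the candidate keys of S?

No FD produces {F}, so it must be in every candidate key.
Closure of {A, F} is {A, B, C, D, E, F}, the whole schema; {A, F} is a candidate key.
Closure of {C, F} is {A, B, C, D, E, F}, the whole schema; {C, F} is a candidate key.
Closure of {D, F} is {A, B, C, D, E, F}, the whole schema; {D, F} is a candidate key.
Any other superkey properly contains one of these, so there are no further candidate keys.

{A, F}, {C, F}, {D, F}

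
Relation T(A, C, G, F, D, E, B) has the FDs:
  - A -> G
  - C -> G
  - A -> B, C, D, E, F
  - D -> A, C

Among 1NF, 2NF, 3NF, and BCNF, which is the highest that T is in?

Candidate keys: {A}, {D}. Prime attributes: {A, D}.
For C -> G we have {C}⁺ = {C, G}; {C} is not a superkey, so BCNF fails.
C -> G determines the non-prime attribute {G} from a non-superkey — 3NF is violated.
With only single-attribute keys there can be no partial dependency, so 2NF holds.

2NF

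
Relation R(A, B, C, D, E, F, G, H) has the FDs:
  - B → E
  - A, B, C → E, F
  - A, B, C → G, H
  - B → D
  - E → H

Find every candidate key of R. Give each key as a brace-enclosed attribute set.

{A, B, C} never appear on the right of any FD, so every key must include all of them.
{A, B, C}⁺ = {A, B, C, D, E, F, G, H}, which is every attribute, so {A, B, C} is a candidate key.
No smaller or unrelated set reaches every attribute, so there are no other keys.

{A, B, C}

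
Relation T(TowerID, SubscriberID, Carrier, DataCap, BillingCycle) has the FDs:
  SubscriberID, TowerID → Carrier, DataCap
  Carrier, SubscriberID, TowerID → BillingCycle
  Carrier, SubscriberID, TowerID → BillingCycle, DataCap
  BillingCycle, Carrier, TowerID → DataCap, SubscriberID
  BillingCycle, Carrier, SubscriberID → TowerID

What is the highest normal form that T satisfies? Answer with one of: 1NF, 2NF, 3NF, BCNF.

Candidate keys: {BillingCycle, Carrier, SubscriberID}, {BillingCycle, Carrier, TowerID}, {SubscriberID, TowerID}. Prime attributes: {BillingCycle, Carrier, SubscriberID, TowerID}.
Every FD has a superkey on the left, so the relation is in BCNF.

BCNF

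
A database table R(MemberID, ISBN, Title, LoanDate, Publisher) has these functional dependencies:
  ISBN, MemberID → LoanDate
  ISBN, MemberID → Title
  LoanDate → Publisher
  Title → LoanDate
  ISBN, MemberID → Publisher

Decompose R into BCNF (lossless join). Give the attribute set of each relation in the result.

Candidate key of the original relation: {ISBN, MemberID}.
{ISBN, LoanDate, MemberID, Publisher, Title}: {LoanDate} determines {LoanDate, Publisher} here but is not a superkey — split on LoanDate → Publisher, giving {LoanDate, Publisher} and {ISBN, LoanDate, MemberID, Title}.
{LoanDate, Publisher} is in BCNF.
{ISBN, LoanDate, MemberID, Title}: {Title} determines {LoanDate, Title} here but is not a superkey — split on Title → LoanDate, giving {LoanDate, Title} and {ISBN, MemberID, Title}.
{LoanDate, Title} is in BCNF.
{ISBN, MemberID, Title} is in BCNF.

{ISBN, MemberID, Title}; {LoanDate, Publisher}; {LoanDate, Title}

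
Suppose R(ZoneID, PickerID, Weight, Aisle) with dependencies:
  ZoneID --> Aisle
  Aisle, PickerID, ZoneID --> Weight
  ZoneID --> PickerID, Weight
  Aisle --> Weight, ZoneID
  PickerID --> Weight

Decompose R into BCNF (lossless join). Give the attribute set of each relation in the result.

{Aisle, PickerID, ZoneID}; {PickerID, Weight}

Candidate keys of the original relation: {Aisle}, {ZoneID}.
In {Aisle, PickerID, Weight, ZoneID}, {PickerID} is not a superkey ({PickerID}⁺ restricted to this set is {PickerID, Weight}), so split on PickerID --> Weight into {PickerID, Weight} and {Aisle, PickerID, ZoneID}.
{PickerID, Weight} has no BCNF violation.
{Aisle, PickerID, ZoneID} has no BCNF violation.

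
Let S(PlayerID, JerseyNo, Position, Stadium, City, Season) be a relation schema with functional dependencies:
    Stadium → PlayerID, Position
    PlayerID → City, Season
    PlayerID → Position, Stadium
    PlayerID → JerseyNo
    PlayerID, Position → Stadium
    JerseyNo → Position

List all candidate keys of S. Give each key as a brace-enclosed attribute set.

{PlayerID}⁺ = {City, JerseyNo, PlayerID, Position, Season, Stadium}, which is every attribute, so {PlayerID} is a candidate key.
{Stadium}⁺ = {City, JerseyNo, PlayerID, Position, Season, Stadium}, which is every attribute, so {Stadium} is a candidate key.
These are minimal and exhaustive — every other superkey contains one of them.

{PlayerID}, {Stadium}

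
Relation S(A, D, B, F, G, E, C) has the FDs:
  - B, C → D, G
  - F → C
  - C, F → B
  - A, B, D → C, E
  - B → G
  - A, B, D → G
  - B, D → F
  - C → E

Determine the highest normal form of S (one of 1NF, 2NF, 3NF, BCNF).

Candidate keys: {A, B, C}, {A, B, D}, {A, F}. Prime attributes: {A, B, C, D, F}.
For B, C → D, G we have {B, C}⁺ = {B, C, D, E, F, G}; {B, C} is not a superkey, so BCNF fails.
B, C → D, G has non-prime {G} on the right and a non-superkey on the left, so 3NF fails.
{F} is a proper subset of the key {A, F}, and {F}⁺ contains the non-prime attributes {E, G} — a partial dependency, so 2NF is violated.

1NF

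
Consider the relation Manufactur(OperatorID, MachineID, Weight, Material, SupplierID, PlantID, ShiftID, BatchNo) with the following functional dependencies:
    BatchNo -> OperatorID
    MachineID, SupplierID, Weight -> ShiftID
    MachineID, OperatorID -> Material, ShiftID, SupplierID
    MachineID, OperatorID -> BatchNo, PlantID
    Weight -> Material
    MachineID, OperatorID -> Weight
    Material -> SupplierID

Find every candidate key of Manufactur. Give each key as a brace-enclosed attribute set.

{BatchNo, MachineID}, {MachineID, OperatorID}

No FD produces {MachineID}, so it must be in every candidate key.
{BatchNo, MachineID} is a candidate key since {BatchNo, MachineID}⁺ = {BatchNo, MachineID, Material, OperatorID, PlantID, ShiftID, SupplierID, Weight} covers every attribute.
{MachineID, OperatorID} is a candidate key since {MachineID, OperatorID}⁺ = {BatchNo, MachineID, Material, OperatorID, PlantID, ShiftID, SupplierID, Weight} covers every attribute.
No proper subset of any of these is a key, and no other minimal superkey exists.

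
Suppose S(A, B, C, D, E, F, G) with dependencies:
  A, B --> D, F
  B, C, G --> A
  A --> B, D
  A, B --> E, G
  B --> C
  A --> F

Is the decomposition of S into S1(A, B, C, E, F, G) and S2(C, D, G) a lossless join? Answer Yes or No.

No

Common attributes: {C, G}; their closure is {C, G}.
Neither S1 nor S2 is contained in that closure, so the decomposition is lossy.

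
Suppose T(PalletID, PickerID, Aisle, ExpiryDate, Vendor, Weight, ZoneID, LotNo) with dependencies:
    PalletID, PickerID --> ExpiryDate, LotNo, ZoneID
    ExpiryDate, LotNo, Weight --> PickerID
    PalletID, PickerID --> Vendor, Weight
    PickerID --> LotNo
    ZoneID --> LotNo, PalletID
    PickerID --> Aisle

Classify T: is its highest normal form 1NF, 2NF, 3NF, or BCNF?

Candidate keys: {ExpiryDate, LotNo, PalletID, Weight}, {ExpiryDate, Weight, ZoneID}, {PalletID, PickerID}, {PickerID, ZoneID}. Prime attributes: {ExpiryDate, LotNo, PalletID, PickerID, Weight, ZoneID}.
ExpiryDate, LotNo, Weight --> PickerID: {ExpiryDate, LotNo, Weight}⁺ = {Aisle, ExpiryDate, LotNo, PickerID, Weight}, which is not all of the attributes, so the left side is not a superkey — BCNF is violated.
PickerID --> Aisle has non-prime {Aisle} on the right and a non-superkey on the left, so 3NF fails.
Since {PickerID} ⊂ {PalletID, PickerID} and {PickerID}⁺ ⊇ {Aisle} with {Aisle} non-prime, there is a partial dependency; 2NF fails.

1NF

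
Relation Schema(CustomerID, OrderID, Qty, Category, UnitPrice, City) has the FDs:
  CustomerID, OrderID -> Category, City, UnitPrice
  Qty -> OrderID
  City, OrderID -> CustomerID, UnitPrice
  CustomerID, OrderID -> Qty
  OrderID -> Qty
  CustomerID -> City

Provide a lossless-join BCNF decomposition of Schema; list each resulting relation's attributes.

Candidate keys of the original relation: {City, OrderID}, {City, Qty}, {CustomerID, OrderID}, {CustomerID, Qty}.
{Category, City, CustomerID, OrderID, Qty, UnitPrice}: {Qty} determines {OrderID, Qty} here but is not a superkey — split on Qty -> OrderID, giving {OrderID, Qty} and {Category, City, CustomerID, Qty, UnitPrice}.
{OrderID, Qty} has no BCNF violation.
{Category, City, CustomerID, Qty, UnitPrice}: {CustomerID} determines {City, CustomerID} here but is not a superkey — split on CustomerID -> City, giving {City, CustomerID} and {Category, CustomerID, Qty, UnitPrice}.
{City, CustomerID} has no BCNF violation.
{Category, CustomerID, Qty, UnitPrice} has no BCNF violation.

{Category, CustomerID, Qty, UnitPrice}; {City, CustomerID}; {OrderID, Qty}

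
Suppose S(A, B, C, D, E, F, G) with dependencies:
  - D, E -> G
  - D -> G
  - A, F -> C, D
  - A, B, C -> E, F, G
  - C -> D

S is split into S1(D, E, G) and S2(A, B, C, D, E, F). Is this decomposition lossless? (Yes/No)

S1 ∩ S2 = {D, E}; its closure under F is {D, E, G}.
Since S1 ⊆ {D, E, G}, the intersection is a superkey of S1; the decomposition is lossless.

Yes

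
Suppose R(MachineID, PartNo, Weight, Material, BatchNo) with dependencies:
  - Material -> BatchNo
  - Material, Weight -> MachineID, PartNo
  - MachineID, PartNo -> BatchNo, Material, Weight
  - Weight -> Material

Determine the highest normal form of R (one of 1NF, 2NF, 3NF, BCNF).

2NF

Candidate keys: {MachineID, PartNo}, {Weight}. Prime attributes: {MachineID, PartNo, Weight}.
Material -> BatchNo breaks BCNF: {Material}⁺ = {BatchNo, Material}, so {Material} is not a superkey.
Material -> BatchNo has non-prime {BatchNo} on the right and a non-superkey on the left, so 3NF fails.
No proper subset of a key has a non-prime attribute in its closure, so there is no partial dependency; 2NF holds.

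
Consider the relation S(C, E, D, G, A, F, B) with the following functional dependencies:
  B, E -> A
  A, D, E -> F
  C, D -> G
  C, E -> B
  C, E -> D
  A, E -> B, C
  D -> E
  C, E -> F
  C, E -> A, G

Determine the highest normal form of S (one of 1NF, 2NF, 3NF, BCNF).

Candidate keys: {A, D}, {A, E}, {B, D}, {B, E}, {C, D}, {C, E}. Prime attributes: {A, B, C, D, E}.
For D -> E we have {D}⁺ = {D, E}; {D} is not a superkey, so BCNF fails.
But every attribute on its right side ({E}) is prime, and the same holds for every other non-superkey FD, so 3NF still holds.

3NF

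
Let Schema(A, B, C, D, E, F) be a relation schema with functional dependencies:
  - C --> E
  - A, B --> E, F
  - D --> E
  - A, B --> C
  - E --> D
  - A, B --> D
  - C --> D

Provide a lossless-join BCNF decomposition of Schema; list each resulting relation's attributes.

Candidate key of the original relation: {A, B}.
{A, B, C, D, E, F}: {C} determines {C, D, E} here but is not a superkey — split on C --> D, E, giving {C, D, E} and {A, B, C, F}.
{C, D, E}: {D} determines {D, E} here but is not a superkey — split on D --> E, giving {D, E} and {C, D}.
{D, E}: every determinant is a superkey — BCNF.
{C, D}: every determinant is a superkey — BCNF.
{A, B, C, F}: every determinant is a superkey — BCNF.

{A, B, C, F}; {C, D}; {D, E}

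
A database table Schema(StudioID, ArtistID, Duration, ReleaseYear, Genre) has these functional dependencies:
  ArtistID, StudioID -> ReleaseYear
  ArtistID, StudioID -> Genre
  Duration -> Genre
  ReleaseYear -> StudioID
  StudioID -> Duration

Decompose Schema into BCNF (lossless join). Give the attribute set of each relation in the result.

Candidate keys of the original relation: {ArtistID, ReleaseYear}, {ArtistID, StudioID}.
In {ArtistID, Duration, Genre, ReleaseYear, StudioID}, {Duration} is not a superkey ({Duration}⁺ restricted to this set is {Duration, Genre}), so split on Duration -> Genre into {Duration, Genre} and {ArtistID, Duration, ReleaseYear, StudioID}.
{Duration, Genre}: every determinant is a superkey — BCNF.
In {ArtistID, Duration, ReleaseYear, StudioID}, {ReleaseYear} is not a superkey ({ReleaseYear}⁺ restricted to this set is {Duration, ReleaseYear, StudioID}), so split on ReleaseYear -> Duration, StudioID into {Duration, ReleaseYear, StudioID} and {ArtistID, ReleaseYear}.
In {Duration, ReleaseYear, StudioID}, {StudioID} is not a superkey ({StudioID}⁺ restricted to this set is {Duration, StudioID}), so split on StudioID -> Duration into {Duration, StudioID} and {ReleaseYear, StudioID}.
{Duration, StudioID}: every determinant is a superkey — BCNF.
{ReleaseYear, StudioID}: every determinant is a superkey — BCNF.
{ArtistID, ReleaseYear}: every determinant is a superkey — BCNF.

{ArtistID, ReleaseYear}; {Duration, Genre}; {Duration, StudioID}; {ReleaseYear, StudioID}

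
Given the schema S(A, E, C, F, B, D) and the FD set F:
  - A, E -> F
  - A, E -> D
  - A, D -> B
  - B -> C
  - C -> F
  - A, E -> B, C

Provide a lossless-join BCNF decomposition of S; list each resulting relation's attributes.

Candidate key of the original relation: {A, E}.
{A, B, C, D, E, F}: {A, D} determines {A, B, C, D, F} here but is not a superkey — split on A, D -> B, C, F, giving {A, B, C, D, F} and {A, D, E}.
{A, B, C, D, F}: {B} determines {B, C, F} here but is not a superkey — split on B -> C, F, giving {B, C, F} and {A, B, D}.
{B, C, F}: {C} determines {C, F} here but is not a superkey — split on C -> F, giving {C, F} and {B, C}.
{C, F}: every determinant is a superkey — BCNF.
{B, C}: every determinant is a superkey — BCNF.
{A, B, D}: every determinant is a superkey — BCNF.
{A, D, E}: every determinant is a superkey — BCNF.

{A, B, D}; {A, D, E}; {B, C}; {C, F}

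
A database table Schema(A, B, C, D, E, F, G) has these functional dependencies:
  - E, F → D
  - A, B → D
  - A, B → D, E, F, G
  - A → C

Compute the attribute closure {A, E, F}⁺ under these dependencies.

{A, C, D, E, F}

Start with {A, E, F}.
E, F → D applies; add {D} → now {A, D, E, F}.
A → C applies; add {C} → now {A, C, D, E, F}.
No further FD applies.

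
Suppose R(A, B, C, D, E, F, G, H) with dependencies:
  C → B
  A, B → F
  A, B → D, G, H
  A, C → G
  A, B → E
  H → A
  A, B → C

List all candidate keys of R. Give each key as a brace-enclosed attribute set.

{A, B}⁺ = {A, B, C, D, E, F, G, H}, which is every attribute, so {A, B} is a candidate key.
{A, C}⁺ = {A, B, C, D, E, F, G, H}, which is every attribute, so {A, C} is a candidate key.
{B, H}⁺ = {A, B, C, D, E, F, G, H}, which is every attribute, so {B, H} is a candidate key.
{C, H}⁺ = {A, B, C, D, E, F, G, H}, which is every attribute, so {C, H} is a candidate key.
No proper subset of any of these is a key, and no other minimal superkey exists.

{A, B}, {A, C}, {B, H}, {C, H}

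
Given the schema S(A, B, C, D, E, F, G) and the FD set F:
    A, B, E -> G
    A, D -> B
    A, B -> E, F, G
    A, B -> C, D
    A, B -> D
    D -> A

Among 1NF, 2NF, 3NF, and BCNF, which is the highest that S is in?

Candidate keys: {A, B}, {D}. Prime attributes: {A, B, D}.
Each dependency's left side is a superkey — BCNF holds.

BCNF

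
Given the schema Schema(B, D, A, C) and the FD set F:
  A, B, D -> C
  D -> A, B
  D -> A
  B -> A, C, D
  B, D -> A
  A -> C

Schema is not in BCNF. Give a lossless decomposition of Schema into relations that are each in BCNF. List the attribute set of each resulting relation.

{A, B, D}; {A, C}

Candidate keys of the original relation: {B}, {D}.
{A, B, C, D}: {A} determines {A, C} here but is not a superkey — split on A -> C, giving {A, C} and {A, B, D}.
{A, C} has no BCNF violation.
{A, B, D} has no BCNF violation.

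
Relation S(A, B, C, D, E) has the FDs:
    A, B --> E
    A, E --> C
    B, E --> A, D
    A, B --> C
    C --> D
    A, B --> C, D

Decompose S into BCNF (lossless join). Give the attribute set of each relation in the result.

Candidate keys of the original relation: {A, B}, {B, E}.
Within {A, B, C, D, E}: {A, E}⁺ ∩ {A, B, C, D, E} = {A, C, D, E}, not the whole set, so A, E --> C, D violates BCNF; decompose into {A, C, D, E} and {A, B, E}.
Within {A, C, D, E}: {C}⁺ ∩ {A, C, D, E} = {C, D}, not the whole set, so C --> D violates BCNF; decompose into {C, D} and {A, C, E}.
{C, D}: every determinant is a superkey — BCNF.
{A, C, E}: every determinant is a superkey — BCNF.
{A, B, E}: every determinant is a superkey — BCNF.

{A, B, E}; {A, C, E}; {C, D}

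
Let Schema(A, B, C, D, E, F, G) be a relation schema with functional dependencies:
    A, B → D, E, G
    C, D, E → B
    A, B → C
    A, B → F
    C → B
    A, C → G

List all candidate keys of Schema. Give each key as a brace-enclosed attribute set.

No FD produces {A}, so it must be in every candidate key.
{A, B}⁺ = {A, B, C, D, E, F, G} — all of the relation — so {A, B} is a candidate key.
{A, C}⁺ = {A, B, C, D, E, F, G} — all of the relation — so {A, C} is a candidate key.
Any other superkey properly contains one of these, so there are no further candidate keys.

{A, B}, {A, C}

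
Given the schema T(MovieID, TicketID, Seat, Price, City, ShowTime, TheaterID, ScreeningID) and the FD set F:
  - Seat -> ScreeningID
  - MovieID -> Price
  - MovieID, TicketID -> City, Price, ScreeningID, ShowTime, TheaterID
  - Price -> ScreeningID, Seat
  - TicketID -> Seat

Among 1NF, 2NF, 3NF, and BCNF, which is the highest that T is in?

Candidate key: {MovieID, TicketID}. Prime attributes: {MovieID, TicketID}.
For Seat -> ScreeningID we have {Seat}⁺ = {ScreeningID, Seat}; {Seat} is not a superkey, so BCNF fails.
Seat -> ScreeningID has non-prime {ScreeningID} on the right and a non-superkey on the left, so 3NF fails.
The proper key subset {MovieID} of {MovieID, TicketID} determines non-prime {Price, ScreeningID, Seat}, so the relation is not even in 2NF.

1NF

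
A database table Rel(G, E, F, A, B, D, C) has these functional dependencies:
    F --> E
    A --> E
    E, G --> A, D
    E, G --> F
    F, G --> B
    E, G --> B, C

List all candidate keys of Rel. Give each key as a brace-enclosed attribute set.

{A, G}, {E, G}, {F, G}

Attributes never on any right-hand side: {G} — every candidate key must contain it.
{A, G}⁺ = {A, B, C, D, E, F, G}, which is every attribute, so {A, G} is a candidate key.
{E, G}⁺ = {A, B, C, D, E, F, G}, which is every attribute, so {E, G} is a candidate key.
{F, G}⁺ = {A, B, C, D, E, F, G}, which is every attribute, so {F, G} is a candidate key.
These are minimal and exhaustive — every other superkey contains one of them.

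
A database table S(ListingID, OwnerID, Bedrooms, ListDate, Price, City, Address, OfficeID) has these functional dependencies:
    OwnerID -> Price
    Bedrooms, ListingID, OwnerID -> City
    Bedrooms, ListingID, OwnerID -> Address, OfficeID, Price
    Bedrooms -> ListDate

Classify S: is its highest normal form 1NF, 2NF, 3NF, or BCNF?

1NF

Candidate key: {Bedrooms, ListingID, OwnerID}. Prime attributes: {Bedrooms, ListingID, OwnerID}.
OwnerID -> Price: {OwnerID}⁺ = {OwnerID, Price}, which is not all of the attributes, so the left side is not a superkey — BCNF is violated.
OwnerID -> Price determines the non-prime attribute {Price} from a non-superkey — 3NF is violated.
Since {Bedrooms} ⊂ {Bedrooms, ListingID, OwnerID} and {Bedrooms}⁺ ⊇ {ListDate} with {ListDate} non-prime, there is a partial dependency; 2NF fails.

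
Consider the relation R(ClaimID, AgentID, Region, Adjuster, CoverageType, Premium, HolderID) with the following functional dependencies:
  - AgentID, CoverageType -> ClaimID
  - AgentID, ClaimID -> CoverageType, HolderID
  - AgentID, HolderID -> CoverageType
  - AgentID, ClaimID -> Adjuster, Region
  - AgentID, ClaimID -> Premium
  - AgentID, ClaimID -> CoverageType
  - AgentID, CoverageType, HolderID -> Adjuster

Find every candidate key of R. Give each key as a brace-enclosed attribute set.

No FD produces {AgentID}, so it must be in every candidate key.
Closure of {AgentID, ClaimID} is {Adjuster, AgentID, ClaimID, CoverageType, HolderID, Premium, Region}, the whole schema; {AgentID, ClaimID} is a candidate key.
Closure of {AgentID, CoverageType} is {Adjuster, AgentID, ClaimID, CoverageType, HolderID, Premium, Region}, the whole schema; {AgentID, CoverageType} is a candidate key.
Closure of {AgentID, HolderID} is {Adjuster, AgentID, ClaimID, CoverageType, HolderID, Premium, Region}, the whole schema; {AgentID, HolderID} is a candidate key.
These are minimal and exhaustive — every other superkey contains one of them.

{AgentID, ClaimID}, {AgentID, CoverageType}, {AgentID, HolderID}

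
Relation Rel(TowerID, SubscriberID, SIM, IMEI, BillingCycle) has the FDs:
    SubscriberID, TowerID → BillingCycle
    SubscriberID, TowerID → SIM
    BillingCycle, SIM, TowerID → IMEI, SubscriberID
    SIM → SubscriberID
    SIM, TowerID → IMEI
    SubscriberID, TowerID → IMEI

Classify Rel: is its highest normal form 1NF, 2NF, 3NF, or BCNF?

Candidate keys: {SIM, TowerID}, {SubscriberID, TowerID}. Prime attributes: {SIM, SubscriberID, TowerID}.
SIM → SubscriberID: {SIM}⁺ = {SIM, SubscriberID}, which is not all of the attributes, so the left side is not a superkey — BCNF is violated.
Since {SubscriberID} ⊆ prime attributes and every other non-superkey FD also has a prime right side, the schema is in 3NF.

3NF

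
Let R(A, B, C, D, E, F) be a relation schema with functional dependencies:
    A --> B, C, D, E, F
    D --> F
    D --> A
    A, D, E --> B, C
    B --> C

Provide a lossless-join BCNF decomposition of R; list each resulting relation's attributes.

Candidate keys of the original relation: {A}, {D}.
In {A, B, C, D, E, F}, {B} is not a superkey ({B}⁺ restricted to this set is {B, C}), so split on B --> C into {B, C} and {A, B, D, E, F}.
{B, C} has no BCNF violation.
{A, B, D, E, F} has no BCNF violation.

{A, B, D, E, F}; {B, C}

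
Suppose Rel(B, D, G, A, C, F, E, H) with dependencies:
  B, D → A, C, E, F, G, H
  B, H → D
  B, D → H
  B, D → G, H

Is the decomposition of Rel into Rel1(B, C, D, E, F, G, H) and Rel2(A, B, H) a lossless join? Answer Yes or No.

Yes

The shared attributes are {B, H} and {B, H}⁺ = {A, B, C, D, E, F, G, H}.
Rel1 is contained in that closure, so Rel1 ∩ Rel2 → Rel1 holds and the join is lossless.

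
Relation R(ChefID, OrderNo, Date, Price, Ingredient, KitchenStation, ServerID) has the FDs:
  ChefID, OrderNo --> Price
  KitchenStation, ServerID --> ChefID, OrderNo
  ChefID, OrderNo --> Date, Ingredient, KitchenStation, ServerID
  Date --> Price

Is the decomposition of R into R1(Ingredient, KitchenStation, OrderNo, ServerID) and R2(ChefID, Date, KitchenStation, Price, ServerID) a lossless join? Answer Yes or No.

The shared attributes are {KitchenStation, ServerID} and {KitchenStation, ServerID}⁺ = {ChefID, Date, Ingredient, KitchenStation, OrderNo, Price, ServerID}.
This includes all of R1, so the common attributes are a superkey of R1 — the join is lossless.

Yes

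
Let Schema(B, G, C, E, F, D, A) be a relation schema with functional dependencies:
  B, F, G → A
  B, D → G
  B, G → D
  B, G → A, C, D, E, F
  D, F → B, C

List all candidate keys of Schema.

{B, D}, {B, G}, {D, F}

{B, D}⁺ = {A, B, C, D, E, F, G}, which is every attribute, so {B, D} is a candidate key.
{B, G}⁺ = {A, B, C, D, E, F, G}, which is every attribute, so {B, G} is a candidate key.
{D, F}⁺ = {A, B, C, D, E, F, G}, which is every attribute, so {D, F} is a candidate key.
No proper subset of any of these is a key, and no other minimal superkey exists.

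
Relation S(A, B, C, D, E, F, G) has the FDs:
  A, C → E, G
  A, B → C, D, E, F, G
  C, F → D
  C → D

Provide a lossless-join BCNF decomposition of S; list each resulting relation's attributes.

{A, B, C, F}; {A, C, E, G}; {C, D}

Candidate key of the original relation: {A, B}.
In {A, B, C, D, E, F, G}, {A, C} is not a superkey ({A, C}⁺ restricted to this set is {A, C, D, E, G}), so split on A, C → D, E, G into {A, C, D, E, G} and {A, B, C, F}.
In {A, C, D, E, G}, {C} is not a superkey ({C}⁺ restricted to this set is {C, D}), so split on C → D into {C, D} and {A, C, E, G}.
{C, D} is in BCNF.
{A, C, E, G} is in BCNF.
{A, B, C, F} is in BCNF.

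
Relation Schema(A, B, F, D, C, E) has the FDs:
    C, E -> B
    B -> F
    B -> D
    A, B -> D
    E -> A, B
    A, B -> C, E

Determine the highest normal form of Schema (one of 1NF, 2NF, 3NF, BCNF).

1NF

Candidate keys: {A, B}, {E}. Prime attributes: {A, B, E}.
B -> F breaks BCNF: {B}⁺ = {B, D, F}, so {B} is not a superkey.
Because {F} is non-prime and the left side of B -> F is not a superkey, the relation is not in 3NF.
{B} is a proper subset of the key {A, B}, and {B}⁺ contains the non-prime attributes {D, F} — a partial dependency, so 2NF is violated.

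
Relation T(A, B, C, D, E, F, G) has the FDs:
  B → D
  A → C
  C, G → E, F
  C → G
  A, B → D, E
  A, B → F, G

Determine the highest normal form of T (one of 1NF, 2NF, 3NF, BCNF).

1NF

Candidate key: {A, B}. Prime attributes: {A, B}.
For B → D we have {B}⁺ = {B, D}; {B} is not a superkey, so BCNF fails.
B → D determines the non-prime attribute {D} from a non-superkey — 3NF is violated.
The proper key subset {A} of {A, B} determines non-prime {C, E, F, G}, so the relation is not even in 2NF.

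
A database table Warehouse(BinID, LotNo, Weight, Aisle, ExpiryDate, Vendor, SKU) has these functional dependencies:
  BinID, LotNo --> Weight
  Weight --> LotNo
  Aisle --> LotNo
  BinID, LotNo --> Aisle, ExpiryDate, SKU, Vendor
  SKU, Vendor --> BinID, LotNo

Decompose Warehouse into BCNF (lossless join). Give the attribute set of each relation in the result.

Candidate keys of the original relation: {Aisle, BinID}, {BinID, LotNo}, {BinID, Weight}, {SKU, Vendor}.
In {Aisle, BinID, ExpiryDate, LotNo, SKU, Vendor, Weight}, {Weight} is not a superkey ({Weight}⁺ restricted to this set is {LotNo, Weight}), so split on Weight --> LotNo into {LotNo, Weight} and {Aisle, BinID, ExpiryDate, SKU, Vendor, Weight}.
{LotNo, Weight}: every determinant is a superkey — BCNF.
{Aisle, BinID, ExpiryDate, SKU, Vendor, Weight}: every determinant is a superkey — BCNF.

{Aisle, BinID, ExpiryDate, SKU, Vendor, Weight}; {LotNo, Weight}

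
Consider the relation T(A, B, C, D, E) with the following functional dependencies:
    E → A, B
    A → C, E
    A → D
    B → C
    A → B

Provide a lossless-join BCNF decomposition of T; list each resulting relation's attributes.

{A, B, D, E}; {B, C}

Candidate keys of the original relation: {A}, {E}.
Within {A, B, C, D, E}: {B}⁺ ∩ {A, B, C, D, E} = {B, C}, not the whole set, so B → C violates BCNF; decompose into {B, C} and {A, B, D, E}.
{B, C}: every determinant is a superkey — BCNF.
{A, B, D, E}: every determinant is a superkey — BCNF.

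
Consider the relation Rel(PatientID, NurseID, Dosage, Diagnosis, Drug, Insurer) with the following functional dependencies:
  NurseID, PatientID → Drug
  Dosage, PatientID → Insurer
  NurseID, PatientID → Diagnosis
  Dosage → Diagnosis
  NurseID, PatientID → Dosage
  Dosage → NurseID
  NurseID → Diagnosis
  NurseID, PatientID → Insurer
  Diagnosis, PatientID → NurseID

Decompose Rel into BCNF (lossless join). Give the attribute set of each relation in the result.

Candidate keys of the original relation: {Diagnosis, PatientID}, {Dosage, PatientID}, {NurseID, PatientID}.
In {Diagnosis, Dosage, Drug, Insurer, NurseID, PatientID}, {Dosage} is not a superkey ({Dosage}⁺ restricted to this set is {Diagnosis, Dosage, NurseID}), so split on Dosage → Diagnosis, NurseID into {Diagnosis, Dosage, NurseID} and {Dosage, Drug, Insurer, PatientID}.
In {Diagnosis, Dosage, NurseID}, {NurseID} is not a superkey ({NurseID}⁺ restricted to this set is {Diagnosis, NurseID}), so split on NurseID → Diagnosis into {Diagnosis, NurseID} and {Dosage, NurseID}.
{Diagnosis, NurseID}: every determinant is a superkey — BCNF.
{Dosage, NurseID}: every determinant is a superkey — BCNF.
{Dosage, Drug, Insurer, PatientID}: every determinant is a superkey — BCNF.

{Diagnosis, NurseID}; {Dosage, Drug, Insurer, PatientID}; {Dosage, NurseID}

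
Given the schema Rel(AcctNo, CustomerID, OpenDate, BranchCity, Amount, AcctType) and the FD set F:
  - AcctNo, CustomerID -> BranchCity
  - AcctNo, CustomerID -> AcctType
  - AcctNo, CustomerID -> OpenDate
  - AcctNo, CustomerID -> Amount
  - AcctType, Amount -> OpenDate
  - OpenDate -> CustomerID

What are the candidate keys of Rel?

{AcctNo} never appears on the right of any FD, so every key must include it.
Closure of {AcctNo, CustomerID} is {AcctNo, AcctType, Amount, BranchCity, CustomerID, OpenDate}, the whole schema; {AcctNo, CustomerID} is a candidate key.
Closure of {AcctNo, OpenDate} is {AcctNo, AcctType, Amount, BranchCity, CustomerID, OpenDate}, the whole schema; {AcctNo, OpenDate} is a candidate key.
Closure of {AcctNo, AcctType, Amount} is {AcctNo, AcctType, Amount, BranchCity, CustomerID, OpenDate}, the whole schema; {AcctNo, AcctType, Amount} is a candidate key.
No proper subset of any of these is a key, and no other minimal superkey exists.

{AcctNo, AcctType, Amount}, {AcctNo, CustomerID}, {AcctNo, OpenDate}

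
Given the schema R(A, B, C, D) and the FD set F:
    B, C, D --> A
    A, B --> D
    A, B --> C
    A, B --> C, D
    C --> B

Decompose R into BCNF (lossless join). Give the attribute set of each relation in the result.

Candidate keys of the original relation: {A, B}, {A, C}, {C, D}.
{A, B, C, D}: {C} determines {B, C} here but is not a superkey — split on C --> B, giving {B, C} and {A, C, D}.
{B, C} has no BCNF violation.
{A, C, D} has no BCNF violation.

{A, C, D}; {B, C}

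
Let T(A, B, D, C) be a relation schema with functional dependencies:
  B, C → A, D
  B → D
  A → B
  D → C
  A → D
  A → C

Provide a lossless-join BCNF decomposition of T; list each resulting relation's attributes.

Candidate keys of the original relation: {A}, {B}.
Within {A, B, C, D}: {D}⁺ ∩ {A, B, C, D} = {C, D}, not the whole set, so D → C violates BCNF; decompose into {C, D} and {A, B, D}.
{C, D} has no BCNF violation.
{A, B, D} has no BCNF violation.

{A, B, D}; {C, D}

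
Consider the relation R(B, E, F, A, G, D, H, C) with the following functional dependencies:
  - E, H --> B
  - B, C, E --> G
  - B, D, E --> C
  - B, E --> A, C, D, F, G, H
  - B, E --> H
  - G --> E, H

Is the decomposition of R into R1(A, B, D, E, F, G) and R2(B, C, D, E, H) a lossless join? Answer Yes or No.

Yes

The shared attributes are {B, D, E} and {B, D, E}⁺ = {A, B, C, D, E, F, G, H}.
R1 is contained in that closure, so R1 ∩ R2 --> R1 holds and the join is lossless.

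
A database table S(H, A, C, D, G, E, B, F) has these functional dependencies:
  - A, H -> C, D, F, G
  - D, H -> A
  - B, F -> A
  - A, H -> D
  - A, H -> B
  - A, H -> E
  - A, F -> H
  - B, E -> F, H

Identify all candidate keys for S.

{A, F}, {A, H}, {B, E}, {B, F}, {D, H}

{A, F} is a candidate key since {A, F}⁺ = {A, B, C, D, E, F, G, H} covers every attribute.
{A, H} is a candidate key since {A, H}⁺ = {A, B, C, D, E, F, G, H} covers every attribute.
{B, E} is a candidate key since {B, E}⁺ = {A, B, C, D, E, F, G, H} covers every attribute.
{B, F} is a candidate key since {B, F}⁺ = {A, B, C, D, E, F, G, H} covers every attribute.
{D, H} is a candidate key since {D, H}⁺ = {A, B, C, D, E, F, G, H} covers every attribute.
These are minimal and exhaustive — every other superkey contains one of them.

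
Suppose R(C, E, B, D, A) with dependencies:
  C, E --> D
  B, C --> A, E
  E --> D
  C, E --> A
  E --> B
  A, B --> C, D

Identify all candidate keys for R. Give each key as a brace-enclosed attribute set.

{A, B}⁺ = {A, B, C, D, E}, which is every attribute, so {A, B} is a candidate key.
{A, E}⁺ = {A, B, C, D, E}, which is every attribute, so {A, E} is a candidate key.
{B, C}⁺ = {A, B, C, D, E}, which is every attribute, so {B, C} is a candidate key.
{C, E}⁺ = {A, B, C, D, E}, which is every attribute, so {C, E} is a candidate key.
No proper subset of any of these is a key, and no other minimal superkey exists.

{A, B}, {A, E}, {B, C}, {C, E}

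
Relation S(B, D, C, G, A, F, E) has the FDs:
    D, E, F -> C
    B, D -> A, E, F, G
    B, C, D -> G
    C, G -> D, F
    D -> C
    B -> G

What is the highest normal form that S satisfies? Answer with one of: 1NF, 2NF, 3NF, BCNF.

Candidate keys: {B, C}, {B, D}. Prime attributes: {B, C, D}.
D, E, F -> C breaks BCNF: {D, E, F}⁺ = {C, D, E, F}, so {D, E, F} is not a superkey.
C, G -> D, F determines the non-prime attribute {F} from a non-superkey — 3NF is violated.
{B} is a proper subset of the key {B, C}, and {B}⁺ contains the non-prime attribute {G} — a partial dependency, so 2NF is violated.

1NF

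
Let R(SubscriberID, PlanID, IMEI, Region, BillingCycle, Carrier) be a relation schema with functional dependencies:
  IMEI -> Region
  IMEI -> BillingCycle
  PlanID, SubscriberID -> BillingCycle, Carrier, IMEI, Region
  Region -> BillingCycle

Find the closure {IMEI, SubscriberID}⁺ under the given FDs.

Start with {IMEI, SubscriberID}.
IMEI -> Region applies; add {Region} → now {IMEI, Region, SubscriberID}.
IMEI -> BillingCycle applies; add {BillingCycle} → now {BillingCycle, IMEI, Region, SubscriberID}.
No further FD applies.

{BillingCycle, IMEI, Region, SubscriberID}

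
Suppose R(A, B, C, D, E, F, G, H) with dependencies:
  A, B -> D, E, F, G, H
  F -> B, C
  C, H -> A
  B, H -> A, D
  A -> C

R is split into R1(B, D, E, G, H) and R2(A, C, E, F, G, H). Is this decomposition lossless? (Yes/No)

R1 ∩ R2 = {E, G, H}; its closure under F is {E, G, H}.
The closure covers neither R1 nor R2 entirely; the join is not lossless.

No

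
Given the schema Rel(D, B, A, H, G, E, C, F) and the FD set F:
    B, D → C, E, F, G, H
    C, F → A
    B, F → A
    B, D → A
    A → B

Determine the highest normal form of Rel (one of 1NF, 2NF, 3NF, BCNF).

3NF

Candidate keys: {A, D}, {B, D}, {C, D, F}. Prime attributes: {A, B, C, D, F}.
For C, F → A we have {C, F}⁺ = {A, B, C, F}; {C, F} is not a superkey, so BCNF fails.
But every attribute on its right side ({A}) is prime, and the same holds for every other non-superkey FD, so 3NF still holds.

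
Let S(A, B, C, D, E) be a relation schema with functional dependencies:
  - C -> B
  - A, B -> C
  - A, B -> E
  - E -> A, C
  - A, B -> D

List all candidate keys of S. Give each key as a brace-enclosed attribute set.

Closure of {E} is {A, B, C, D, E}, the whole schema; {E} is a candidate key.
Closure of {A, B} is {A, B, C, D, E}, the whole schema; {A, B} is a candidate key.
Closure of {A, C} is {A, B, C, D, E}, the whole schema; {A, C} is a candidate key.
Any other superkey properly contains one of these, so there are no further candidate keys.

{A, B}, {A, C}, {E}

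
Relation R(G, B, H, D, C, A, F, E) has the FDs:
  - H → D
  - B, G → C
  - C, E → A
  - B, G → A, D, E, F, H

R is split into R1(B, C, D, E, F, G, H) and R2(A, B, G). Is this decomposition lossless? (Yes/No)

Yes

Common attributes: {B, G}; their closure is {A, B, C, D, E, F, G, H}.
R1 is contained in that closure, so R1 ∩ R2 → R1 holds and the join is lossless.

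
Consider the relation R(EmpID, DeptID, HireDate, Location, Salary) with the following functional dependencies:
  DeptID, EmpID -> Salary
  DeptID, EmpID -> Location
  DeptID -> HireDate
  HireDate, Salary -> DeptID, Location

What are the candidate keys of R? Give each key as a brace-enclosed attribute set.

No FD produces {EmpID}, so it must be in every candidate key.
{DeptID, EmpID}⁺ = {DeptID, EmpID, HireDate, Location, Salary}, which is every attribute, so {DeptID, EmpID} is a candidate key.
{EmpID, HireDate, Salary}⁺ = {DeptID, EmpID, HireDate, Location, Salary}, which is every attribute, so {EmpID, HireDate, Salary} is a candidate key.
No proper subset of any of these is a key, and no other minimal superkey exists.

{DeptID, EmpID}, {EmpID, HireDate, Salary}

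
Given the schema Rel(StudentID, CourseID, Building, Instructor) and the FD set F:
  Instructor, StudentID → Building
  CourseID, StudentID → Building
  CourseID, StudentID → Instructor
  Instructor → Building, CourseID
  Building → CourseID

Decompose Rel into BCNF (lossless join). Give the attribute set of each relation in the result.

Candidate keys of the original relation: {Building, StudentID}, {CourseID, StudentID}, {Instructor, StudentID}.
Within {Building, CourseID, Instructor, StudentID}: {Instructor}⁺ ∩ {Building, CourseID, Instructor, StudentID} = {Building, CourseID, Instructor}, not the whole set, so Instructor → Building, CourseID violates BCNF; decompose into {Building, CourseID, Instructor} and {Instructor, StudentID}.
Within {Building, CourseID, Instructor}: {Building}⁺ ∩ {Building, CourseID, Instructor} = {Building, CourseID}, not the whole set, so Building → CourseID violates BCNF; decompose into {Building, CourseID} and {Building, Instructor}.
{Building, CourseID}: every determinant is a superkey — BCNF.
{Building, Instructor}: every determinant is a superkey — BCNF.
{Instructor, StudentID}: every determinant is a superkey — BCNF.

{Building, CourseID}; {Building, Instructor}; {Instructor, StudentID}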